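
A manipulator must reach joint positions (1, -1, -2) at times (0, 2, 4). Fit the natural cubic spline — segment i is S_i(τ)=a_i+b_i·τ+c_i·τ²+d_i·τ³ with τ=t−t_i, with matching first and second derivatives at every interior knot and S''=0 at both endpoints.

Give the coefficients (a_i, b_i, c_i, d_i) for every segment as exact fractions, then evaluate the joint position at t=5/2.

  seg 0: a=1 b=-9/8 c=0 d=1/32
  seg 1: a=-1 b=-3/4 c=3/16 d=-1/32
S(5/2) = -341/256

Δ: Δ0=-1, Δ1=-1/2
row 1: diag=8, rhs=3; c'=1/4, d'=3/8
back: M1=3/8
M: M0=0, M1=3/8, M2=0
seg 0: a=1, c=M0/2=0, d=(M1−M0)/(6·2)=1/32, b=Δ0−h0·(2M0+M1)/6=-9/8
seg 1: a=-1, c=M1/2=3/16, d=(M2−M1)/(6·2)=-1/32, b=Δ1−h1·(2M1+M2)/6=-3/4
t_q=5/2 → seg 1, τ=1/2; S=-1+-3/4·τ+3/16·τ²+-1/32·τ³=-341/256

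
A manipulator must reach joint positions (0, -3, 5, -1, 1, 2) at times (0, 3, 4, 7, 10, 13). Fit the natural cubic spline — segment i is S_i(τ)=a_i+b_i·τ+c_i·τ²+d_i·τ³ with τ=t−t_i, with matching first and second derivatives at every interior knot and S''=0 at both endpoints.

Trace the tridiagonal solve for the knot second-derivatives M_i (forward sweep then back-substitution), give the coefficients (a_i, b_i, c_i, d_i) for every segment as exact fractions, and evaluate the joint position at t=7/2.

  seg 0: a=0 b=-1416/283 c=0 d=1133/2547
  seg 1: a=-3 b=1983/283 c=1133/283 d=-852/283
  seg 2: a=5 b=1693/283 c=-1423/283 d=670/849
  seg 3: a=-1 b=-815/283 c=587/283 d=-2272/7641
  seg 4: a=1 b=435/283 c=-511/849 d=511/7641
S(7/2) = 1277/1132

Δ: Δ0=-1, Δ1=8, Δ2=-2, Δ3=2/3, Δ4=1/3
row 1: diag=8, rhs=54; c'=1/8, d'=27/4
row 2: denom=8−1·1/8=63/8; d'=(-60−1·27/4)/(63/8)=-178/21
row 3: denom=12−3·8/21=76/7; d'=(16−3·-178/21)/(76/7)=145/38
row 4: denom=12−3·21/76=849/76; d'=(-2−3·145/38)/(849/76)=-1022/849
back: M4=-1022/849
back: M3=145/38−21/76·-1022/849=1174/283
back: M2=-178/21−8/21·1174/283=-2846/283
back: M1=27/4−1/8·-2846/283=2266/283
M: M0=0, M1=2266/283, M2=-2846/283, M3=1174/283, M4=-1022/849, M5=0
seg 0: a=0, c=M0/2=0, d=(M1−M0)/(6·3)=1133/2547, b=Δ0−h0·(2M0+M1)/6=-1416/283
seg 1: a=-3, c=M1/2=1133/283, d=(M2−M1)/(6·1)=-852/283, b=Δ1−h1·(2M1+M2)/6=1983/283
seg 2: a=5, c=M2/2=-1423/283, d=(M3−M2)/(6·3)=670/849, b=Δ2−h2·(2M2+M3)/6=1693/283
seg 3: a=-1, c=M3/2=587/283, d=(M4−M3)/(6·3)=-2272/7641, b=Δ3−h3·(2M3+M4)/6=-815/283
seg 4: a=1, c=M4/2=-511/849, d=(M5−M4)/(6·3)=511/7641, b=Δ4−h4·(2M4+M5)/6=435/283
t_q=7/2 → seg 1, τ=1/2; S=-3+1983/283·τ+1133/283·τ²+-852/283·τ³=1277/1132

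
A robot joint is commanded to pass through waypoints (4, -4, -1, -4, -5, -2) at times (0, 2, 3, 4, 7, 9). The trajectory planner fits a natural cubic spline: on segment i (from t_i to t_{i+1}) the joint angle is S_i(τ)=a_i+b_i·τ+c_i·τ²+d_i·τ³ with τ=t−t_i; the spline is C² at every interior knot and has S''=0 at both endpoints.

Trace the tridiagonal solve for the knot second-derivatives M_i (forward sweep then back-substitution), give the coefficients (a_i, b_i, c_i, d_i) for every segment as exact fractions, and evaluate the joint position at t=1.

  seg 0: a=4 b=-33067/4719 c=0 d=14191/18876
  seg 1: a=-4 b=9506/4719 c=14191/3146 d=-33271/9438
  seg 2: a=-1 b=395/858 c=-9540/1573 d=24581/9438
  seg 3: a=-4 b=-18196/4719 c=5501/3146 d=-139/726
  seg 4: a=-5 b=13837/9438 c=40/1573 d=-20/4719
S(1) = -14191/6292

Δ: Δ0=-4, Δ1=3, Δ2=-3, Δ3=-1/3, Δ4=3/2
row 1: diag=6, rhs=42; c'=1/6, d'=7
row 2: denom=4−1·1/6=23/6; d'=(-36−1·7)/(23/6)=-258/23
row 3: denom=8−1·6/23=178/23; d'=(16−1·-258/23)/(178/23)=313/89
row 4: denom=10−3·69/178=1573/178; d'=(11−3·313/89)/(1573/178)=80/1573
back: M4=80/1573
back: M3=313/89−69/178·80/1573=5501/1573
back: M2=-258/23−6/23·5501/1573=-19080/1573
back: M1=7−1/6·-19080/1573=14191/1573
M: M0=0, M1=14191/1573, M2=-19080/1573, M3=5501/1573, M4=80/1573, M5=0
seg 0: a=4, c=M0/2=0, d=(M1−M0)/(6·2)=14191/18876, b=Δ0−h0·(2M0+M1)/6=-33067/4719
seg 1: a=-4, c=M1/2=14191/3146, d=(M2−M1)/(6·1)=-33271/9438, b=Δ1−h1·(2M1+M2)/6=9506/4719
seg 2: a=-1, c=M2/2=-9540/1573, d=(M3−M2)/(6·1)=24581/9438, b=Δ2−h2·(2M2+M3)/6=395/858
seg 3: a=-4, c=M3/2=5501/3146, d=(M4−M3)/(6·3)=-139/726, b=Δ3−h3·(2M3+M4)/6=-18196/4719
seg 4: a=-5, c=M4/2=40/1573, d=(M5−M4)/(6·2)=-20/4719, b=Δ4−h4·(2M4+M5)/6=13837/9438
t_q=1 → seg 0, τ=1; S=4+-33067/4719·τ+0·τ²+14191/18876·τ³=-14191/6292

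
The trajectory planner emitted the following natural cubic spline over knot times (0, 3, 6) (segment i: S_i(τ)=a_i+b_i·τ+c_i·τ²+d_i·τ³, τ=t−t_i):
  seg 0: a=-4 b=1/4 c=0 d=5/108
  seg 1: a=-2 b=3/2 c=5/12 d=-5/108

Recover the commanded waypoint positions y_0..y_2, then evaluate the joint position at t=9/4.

y_0 = S_0(0) = a_0 = -4
y_1 = S_1(0) = a_1 = -2
y_2 = S_1(3) = 5
t_q=9/4 is in segment 0 (τ=9/4); S_0(τ)=-745/256

y_0=-4 y_1=-2 y_2=5
S(9/4) = -745/256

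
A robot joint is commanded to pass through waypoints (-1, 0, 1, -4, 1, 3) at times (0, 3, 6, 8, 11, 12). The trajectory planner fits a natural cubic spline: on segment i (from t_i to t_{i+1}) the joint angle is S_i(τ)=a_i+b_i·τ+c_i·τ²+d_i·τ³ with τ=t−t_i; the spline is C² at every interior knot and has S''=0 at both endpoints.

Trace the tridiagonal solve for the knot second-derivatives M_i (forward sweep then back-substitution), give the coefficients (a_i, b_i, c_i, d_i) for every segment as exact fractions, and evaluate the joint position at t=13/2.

  seg 0: a=-1 b=71/4998 c=0 d=1595/44982
  seg 1: a=0 b=2428/2499 c=1595/4998 d=-7975/44982
  seg 2: a=1 b=-1357/714 c=-3190/2499 d=2441/4998
  seg 3: a=-4 b=-1909/1666 c=4133/2499 d=-10741/44982
  seg 4: a=1 b=1941/833 c=-825/1666 d=275/1666
S(13/2) = -2777/13328

Δ: Δ0=1/3, Δ1=1/3, Δ2=-5/2, Δ3=5/3, Δ4=2
row 1: diag=12, rhs=0; c'=1/4, d'=0
row 2: denom=10−3·1/4=37/4; d'=(-17−3·0)/(37/4)=-68/37
row 3: denom=10−2·8/37=354/37; d'=(25−2·-68/37)/(354/37)=1061/354
row 4: denom=8−3·37/118=833/118; d'=(2−3·1061/354)/(833/118)=-825/833
back: M4=-825/833
back: M3=1061/354−37/118·-825/833=8266/2499
back: M2=-68/37−8/37·8266/2499=-6380/2499
back: M1=0−1/4·-6380/2499=1595/2499
M: M0=0, M1=1595/2499, M2=-6380/2499, M3=8266/2499, M4=-825/833, M5=0
seg 0: a=-1, c=M0/2=0, d=(M1−M0)/(6·3)=1595/44982, b=Δ0−h0·(2M0+M1)/6=71/4998
seg 1: a=0, c=M1/2=1595/4998, d=(M2−M1)/(6·3)=-7975/44982, b=Δ1−h1·(2M1+M2)/6=2428/2499
seg 2: a=1, c=M2/2=-3190/2499, d=(M3−M2)/(6·2)=2441/4998, b=Δ2−h2·(2M2+M3)/6=-1357/714
seg 3: a=-4, c=M3/2=4133/2499, d=(M4−M3)/(6·3)=-10741/44982, b=Δ3−h3·(2M3+M4)/6=-1909/1666
seg 4: a=1, c=M4/2=-825/1666, d=(M5−M4)/(6·1)=275/1666, b=Δ4−h4·(2M4+M5)/6=1941/833
t_q=13/2 → seg 2, τ=1/2; S=1+-1357/714·τ+-3190/2499·τ²+2441/4998·τ³=-2777/13328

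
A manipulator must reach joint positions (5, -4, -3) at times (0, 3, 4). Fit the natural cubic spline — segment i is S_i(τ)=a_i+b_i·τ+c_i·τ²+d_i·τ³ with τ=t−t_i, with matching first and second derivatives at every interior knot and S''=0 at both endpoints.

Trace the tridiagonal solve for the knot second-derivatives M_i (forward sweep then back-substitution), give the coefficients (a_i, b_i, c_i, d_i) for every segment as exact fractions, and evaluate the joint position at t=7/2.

  seg 0: a=5 b=-9/2 c=0 d=1/6
  seg 1: a=-4 b=0 c=3/2 d=-1/2
S(7/2) = -59/16

Δ: Δ0=-3, Δ1=1
row 1: diag=8, rhs=24; c'=1/8, d'=3
back: M1=3
M: M0=0, M1=3, M2=0
seg 0: a=5, c=M0/2=0, d=(M1−M0)/(6·3)=1/6, b=Δ0−h0·(2M0+M1)/6=-9/2
seg 1: a=-4, c=M1/2=3/2, d=(M2−M1)/(6·1)=-1/2, b=Δ1−h1·(2M1+M2)/6=0
t_q=7/2 → seg 1, τ=1/2; S=-4+0·τ+3/2·τ²+-1/2·τ³=-59/16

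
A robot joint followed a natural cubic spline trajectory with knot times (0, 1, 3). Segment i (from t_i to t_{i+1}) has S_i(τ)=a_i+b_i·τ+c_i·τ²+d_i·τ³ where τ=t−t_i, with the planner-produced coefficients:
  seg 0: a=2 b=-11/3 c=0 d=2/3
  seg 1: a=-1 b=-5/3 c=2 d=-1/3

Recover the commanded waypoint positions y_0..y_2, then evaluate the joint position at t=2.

y_0=2 y_1=-1 y_2=1
S(2) = -1

y_0 = S_0(0) = a_0 = 2
y_1 = S_1(0) = a_1 = -1
y_2 = S_1(2) = 1
t_q=2 is in segment 1 (τ=1); S_1(τ)=-1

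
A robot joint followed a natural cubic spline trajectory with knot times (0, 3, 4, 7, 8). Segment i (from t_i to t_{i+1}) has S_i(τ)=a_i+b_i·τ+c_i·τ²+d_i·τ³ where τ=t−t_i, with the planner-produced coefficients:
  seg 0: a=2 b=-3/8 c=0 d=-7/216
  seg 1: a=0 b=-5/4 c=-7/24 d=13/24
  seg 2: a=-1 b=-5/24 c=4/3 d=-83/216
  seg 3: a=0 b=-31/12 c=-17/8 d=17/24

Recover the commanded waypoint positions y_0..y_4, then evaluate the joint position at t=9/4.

y_0=2 y_1=0 y_2=-1 y_3=0 y_4=-4
S(9/4) = 403/512

y_0 = S_0(0) = a_0 = 2
y_1 = S_1(0) = a_1 = 0
y_2 = S_2(0) = a_2 = -1
y_3 = S_3(0) = a_3 = 0
y_4 = S_3(1) = -4
t_q=9/4 is in segment 0 (τ=9/4); S_0(τ)=403/512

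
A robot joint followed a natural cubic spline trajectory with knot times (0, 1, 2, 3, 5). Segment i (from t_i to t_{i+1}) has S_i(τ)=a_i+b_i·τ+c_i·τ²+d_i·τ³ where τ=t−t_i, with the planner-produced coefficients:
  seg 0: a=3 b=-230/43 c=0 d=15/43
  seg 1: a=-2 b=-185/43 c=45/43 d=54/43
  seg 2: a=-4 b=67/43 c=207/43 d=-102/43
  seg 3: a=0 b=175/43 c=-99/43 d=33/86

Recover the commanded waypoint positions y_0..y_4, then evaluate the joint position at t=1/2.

y_0 = S_0(0) = a_0 = 3
y_1 = S_1(0) = a_1 = -2
y_2 = S_2(0) = a_2 = -4
y_3 = S_3(0) = a_3 = 0
y_4 = S_3(2) = 2
t_q=1/2 is in segment 0 (τ=1/2); S_0(τ)=127/344

y_0=3 y_1=-2 y_2=-4 y_3=0 y_4=2
S(1/2) = 127/344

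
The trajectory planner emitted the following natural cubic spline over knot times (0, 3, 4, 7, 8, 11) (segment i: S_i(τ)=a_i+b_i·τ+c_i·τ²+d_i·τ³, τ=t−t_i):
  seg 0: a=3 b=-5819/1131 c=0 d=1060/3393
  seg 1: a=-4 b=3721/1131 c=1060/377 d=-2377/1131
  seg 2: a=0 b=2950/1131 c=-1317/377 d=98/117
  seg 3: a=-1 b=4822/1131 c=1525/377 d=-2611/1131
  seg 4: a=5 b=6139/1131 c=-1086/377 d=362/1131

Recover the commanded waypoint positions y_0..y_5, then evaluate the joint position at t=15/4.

y_0 = S_0(0) = a_0 = 3
y_1 = S_1(0) = a_1 = -4
y_2 = S_2(0) = a_2 = 0
y_3 = S_3(0) = a_3 = -1
y_4 = S_4(0) = a_4 = 5
y_5 = S_4(3) = 4
t_q=15/4 is in segment 1 (τ=3/4); S_1(τ)=-20209/24128

y_0=3 y_1=-4 y_2=0 y_3=-1 y_4=5 y_5=4
S(15/4) = -20209/24128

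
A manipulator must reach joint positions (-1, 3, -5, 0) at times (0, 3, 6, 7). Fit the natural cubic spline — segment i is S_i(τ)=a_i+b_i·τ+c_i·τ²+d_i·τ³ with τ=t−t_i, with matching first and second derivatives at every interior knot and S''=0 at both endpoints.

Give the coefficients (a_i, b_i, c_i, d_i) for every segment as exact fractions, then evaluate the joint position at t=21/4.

  seg 0: a=-1 b=281/87 c=0 d=-55/261
  seg 1: a=3 b=-214/87 c=-55/29 d=53/87
  seg 2: a=-5 b=227/87 c=104/29 d=-104/87
S(21/4) = -9645/1856

Δ: Δ0=4/3, Δ1=-8/3, Δ2=5
row 1: diag=12, rhs=-24; c'=1/4, d'=-2
row 2: denom=8−3·1/4=29/4; d'=(46−3·-2)/(29/4)=208/29
back: M2=208/29
back: M1=-2−1/4·208/29=-110/29
M: M0=0, M1=-110/29, M2=208/29, M3=0
seg 0: a=-1, c=M0/2=0, d=(M1−M0)/(6·3)=-55/261, b=Δ0−h0·(2M0+M1)/6=281/87
seg 1: a=3, c=M1/2=-55/29, d=(M2−M1)/(6·3)=53/87, b=Δ1−h1·(2M1+M2)/6=-214/87
seg 2: a=-5, c=M2/2=104/29, d=(M3−M2)/(6·1)=-104/87, b=Δ2−h2·(2M2+M3)/6=227/87
t_q=21/4 → seg 1, τ=9/4; S=3+-214/87·τ+-55/29·τ²+53/87·τ³=-9645/1856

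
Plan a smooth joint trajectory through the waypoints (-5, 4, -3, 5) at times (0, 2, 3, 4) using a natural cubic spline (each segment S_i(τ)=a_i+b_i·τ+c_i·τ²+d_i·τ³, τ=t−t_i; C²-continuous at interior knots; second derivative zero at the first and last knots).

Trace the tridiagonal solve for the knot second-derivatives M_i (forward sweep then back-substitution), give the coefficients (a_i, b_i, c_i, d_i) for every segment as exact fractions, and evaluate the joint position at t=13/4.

  seg 0: a=-5 b=451/46 c=0 d=-61/46
  seg 1: a=4 b=-281/46 c=-183/23 d=325/46
  seg 2: a=-3 b=-19/23 c=609/46 d=-203/46
S(13/4) = -7207/2944

Δ: Δ0=9/2, Δ1=-7, Δ2=8
row 1: diag=6, rhs=-69; c'=1/6, d'=-23/2
row 2: denom=4−1·1/6=23/6; d'=(90−1·-23/2)/(23/6)=609/23
back: M2=609/23
back: M1=-23/2−1/6·609/23=-366/23
M: M0=0, M1=-366/23, M2=609/23, M3=0
seg 0: a=-5, c=M0/2=0, d=(M1−M0)/(6·2)=-61/46, b=Δ0−h0·(2M0+M1)/6=451/46
seg 1: a=4, c=M1/2=-183/23, d=(M2−M1)/(6·1)=325/46, b=Δ1−h1·(2M1+M2)/6=-281/46
seg 2: a=-3, c=M2/2=609/46, d=(M3−M2)/(6·1)=-203/46, b=Δ2−h2·(2M2+M3)/6=-19/23
t_q=13/4 → seg 2, τ=1/4; S=-3+-19/23·τ+609/46·τ²+-203/46·τ³=-7207/2944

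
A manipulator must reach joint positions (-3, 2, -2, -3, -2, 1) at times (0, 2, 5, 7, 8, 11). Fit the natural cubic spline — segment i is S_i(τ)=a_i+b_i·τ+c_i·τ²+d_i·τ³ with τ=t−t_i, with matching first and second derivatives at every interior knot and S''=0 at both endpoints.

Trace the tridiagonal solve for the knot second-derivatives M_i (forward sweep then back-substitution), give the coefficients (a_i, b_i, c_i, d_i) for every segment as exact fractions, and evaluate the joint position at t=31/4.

Δ: Δ0=5/2, Δ1=-4/3, Δ2=-1/2, Δ3=1, Δ4=1
row 1: diag=10, rhs=-23; c'=3/10, d'=-23/10
row 2: denom=10−3·3/10=91/10; d'=(5−3·-23/10)/(91/10)=17/13
row 3: denom=6−2·20/91=506/91; d'=(9−2·17/13)/(506/91)=581/506
row 4: denom=8−1·91/506=3957/506; d'=(0−1·581/506)/(3957/506)=-581/3957
back: M4=-581/3957
back: M3=581/506−91/506·-581/3957=4648/3957
back: M2=17/13−20/91·4648/3957=4153/3957
back: M1=-23/10−3/10·4153/3957=-3449/1319
M: M0=0, M1=-3449/1319, M2=4153/3957, M3=4648/3957, M4=-581/3957, M5=0
seg 0: a=-3, c=M0/2=0, d=(M1−M0)/(6·2)=-3449/15828, b=Δ0−h0·(2M0+M1)/6=26683/7914
seg 1: a=2, c=M1/2=-3449/2638, d=(M2−M1)/(6·3)=7250/35613, b=Δ1−h1·(2M1+M2)/6=5989/7914
seg 2: a=-2, c=M2/2=4153/7914, d=(M3−M2)/(6·2)=55/5276, b=Δ2−h2·(2M2+M3)/6=-12593/7914
seg 3: a=-3, c=M3/2=2324/3957, d=(M4−M3)/(6·1)=-581/2638, b=Δ3−h3·(2M3+M4)/6=5009/7914
seg 4: a=-2, c=M4/2=-581/7914, d=(M5−M4)/(6·3)=581/71226, b=Δ4−h4·(2M4+M5)/6=4538/3957
t_q=31/4 → seg 3, τ=3/4; S=-3+5009/7914·τ+2324/3957·τ²+-581/2638·τ³=-386263/168832

  seg 0: a=-3 b=26683/7914 c=0 d=-3449/15828
  seg 1: a=2 b=5989/7914 c=-3449/2638 d=7250/35613
  seg 2: a=-2 b=-12593/7914 c=4153/7914 d=55/5276
  seg 3: a=-3 b=5009/7914 c=2324/3957 d=-581/2638
  seg 4: a=-2 b=4538/3957 c=-581/7914 d=581/71226
S(31/4) = -386263/168832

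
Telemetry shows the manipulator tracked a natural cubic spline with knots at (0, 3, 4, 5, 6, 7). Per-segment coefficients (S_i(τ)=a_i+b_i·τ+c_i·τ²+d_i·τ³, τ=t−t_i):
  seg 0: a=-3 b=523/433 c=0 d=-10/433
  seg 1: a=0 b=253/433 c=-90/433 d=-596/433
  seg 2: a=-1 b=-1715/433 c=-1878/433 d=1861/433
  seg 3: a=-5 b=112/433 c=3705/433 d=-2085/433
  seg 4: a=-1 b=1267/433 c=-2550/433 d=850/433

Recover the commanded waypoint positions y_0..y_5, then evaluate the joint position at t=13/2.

y_0=-3 y_1=0 y_2=-1 y_3=-5 y_4=-1 y_5=-2
S(13/2) = -1323/1732

y_0 = S_0(0) = a_0 = -3
y_1 = S_1(0) = a_1 = 0
y_2 = S_2(0) = a_2 = -1
y_3 = S_3(0) = a_3 = -5
y_4 = S_4(0) = a_4 = -1
y_5 = S_4(1) = -2
t_q=13/2 is in segment 4 (τ=1/2); S_4(τ)=-1323/1732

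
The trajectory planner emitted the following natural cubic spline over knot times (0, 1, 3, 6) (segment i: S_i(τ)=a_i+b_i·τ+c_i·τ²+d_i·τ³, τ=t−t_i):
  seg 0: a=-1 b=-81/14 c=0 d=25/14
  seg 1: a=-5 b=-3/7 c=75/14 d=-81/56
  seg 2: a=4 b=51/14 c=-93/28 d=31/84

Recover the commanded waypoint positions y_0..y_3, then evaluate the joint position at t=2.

y_0=-1 y_1=-5 y_2=4 y_3=-5
S(2) = -85/56

y_0 = S_0(0) = a_0 = -1
y_1 = S_1(0) = a_1 = -5
y_2 = S_2(0) = a_2 = 4
y_3 = S_2(3) = -5
t_q=2 is in segment 1 (τ=1); S_1(τ)=-85/56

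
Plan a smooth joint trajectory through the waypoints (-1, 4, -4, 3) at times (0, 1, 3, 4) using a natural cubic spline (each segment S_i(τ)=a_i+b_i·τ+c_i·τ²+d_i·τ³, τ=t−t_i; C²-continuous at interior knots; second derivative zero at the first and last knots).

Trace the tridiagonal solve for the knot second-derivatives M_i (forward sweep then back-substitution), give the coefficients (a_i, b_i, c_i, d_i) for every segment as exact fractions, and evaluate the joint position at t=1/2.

  seg 0: a=-1 b=59/8 c=0 d=-19/8
  seg 1: a=4 b=1/4 c=-57/8 d=5/2
  seg 2: a=-4 b=7/4 c=63/8 d=-21/8
S(1/2) = 153/64

Δ: Δ0=5, Δ1=-4, Δ2=7
row 1: diag=6, rhs=-54; c'=1/3, d'=-9
row 2: denom=6−2·1/3=16/3; d'=(66−2·-9)/(16/3)=63/4
back: M2=63/4
back: M1=-9−1/3·63/4=-57/4
M: M0=0, M1=-57/4, M2=63/4, M3=0
seg 0: a=-1, c=M0/2=0, d=(M1−M0)/(6·1)=-19/8, b=Δ0−h0·(2M0+M1)/6=59/8
seg 1: a=4, c=M1/2=-57/8, d=(M2−M1)/(6·2)=5/2, b=Δ1−h1·(2M1+M2)/6=1/4
seg 2: a=-4, c=M2/2=63/8, d=(M3−M2)/(6·1)=-21/8, b=Δ2−h2·(2M2+M3)/6=7/4
t_q=1/2 → seg 0, τ=1/2; S=-1+59/8·τ+0·τ²+-19/8·τ³=153/64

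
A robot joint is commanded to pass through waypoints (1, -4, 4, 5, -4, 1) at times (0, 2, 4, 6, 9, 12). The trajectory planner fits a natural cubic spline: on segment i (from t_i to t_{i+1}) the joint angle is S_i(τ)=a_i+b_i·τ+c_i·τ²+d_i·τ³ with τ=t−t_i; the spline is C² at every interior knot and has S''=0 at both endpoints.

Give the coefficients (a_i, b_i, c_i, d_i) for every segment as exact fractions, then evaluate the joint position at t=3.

  seg 0: a=1 b=-6929/1569 c=0 d=6013/12552
  seg 1: a=-4 b=4181/3138 c=6013/2092 d=-2417/3138
  seg 2: a=4 b=11255/3138 c=-3655/2092 d=1279/12552
  seg 3: a=5 b=-3419/1569 c=-594/523 d=4058/14121
  seg 4: a=-4 b=-1937/1569 c=2276/1569 d=-2276/14121
S(3) = -1179/2092

Δ: Δ0=-5/2, Δ1=4, Δ2=1/2, Δ3=-3, Δ4=5/3
row 1: diag=8, rhs=39; c'=1/4, d'=39/8
row 2: denom=8−2·1/4=15/2; d'=(-21−2·39/8)/(15/2)=-41/10
row 3: denom=10−2·4/15=142/15; d'=(-21−2·-41/10)/(142/15)=-96/71
row 4: denom=12−3·45/142=1569/142; d'=(28−3·-96/71)/(1569/142)=4552/1569
back: M4=4552/1569
back: M3=-96/71−45/142·4552/1569=-1188/523
back: M2=-41/10−4/15·-1188/523=-3655/1046
back: M1=39/8−1/4·-3655/1046=6013/1046
M: M0=0, M1=6013/1046, M2=-3655/1046, M3=-1188/523, M4=4552/1569, M5=0
seg 0: a=1, c=M0/2=0, d=(M1−M0)/(6·2)=6013/12552, b=Δ0−h0·(2M0+M1)/6=-6929/1569
seg 1: a=-4, c=M1/2=6013/2092, d=(M2−M1)/(6·2)=-2417/3138, b=Δ1−h1·(2M1+M2)/6=4181/3138
seg 2: a=4, c=M2/2=-3655/2092, d=(M3−M2)/(6·2)=1279/12552, b=Δ2−h2·(2M2+M3)/6=11255/3138
seg 3: a=5, c=M3/2=-594/523, d=(M4−M3)/(6·3)=4058/14121, b=Δ3−h3·(2M3+M4)/6=-3419/1569
seg 4: a=-4, c=M4/2=2276/1569, d=(M5−M4)/(6·3)=-2276/14121, b=Δ4−h4·(2M4+M5)/6=-1937/1569
t_q=3 → seg 1, τ=1; S=-4+4181/3138·τ+6013/2092·τ²+-2417/3138·τ³=-1179/2092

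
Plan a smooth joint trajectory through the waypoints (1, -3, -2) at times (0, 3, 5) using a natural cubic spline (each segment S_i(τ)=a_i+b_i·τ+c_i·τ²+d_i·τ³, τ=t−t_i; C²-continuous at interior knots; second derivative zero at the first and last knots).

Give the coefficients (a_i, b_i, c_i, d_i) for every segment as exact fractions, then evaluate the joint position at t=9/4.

  seg 0: a=1 b=-113/60 c=0 d=11/180
  seg 1: a=-3 b=-7/30 c=11/20 d=-11/120
S(9/4) = -3253/1280

Δ: Δ0=-4/3, Δ1=1/2
row 1: diag=10, rhs=11; c'=1/5, d'=11/10
back: M1=11/10
M: M0=0, M1=11/10, M2=0
seg 0: a=1, c=M0/2=0, d=(M1−M0)/(6·3)=11/180, b=Δ0−h0·(2M0+M1)/6=-113/60
seg 1: a=-3, c=M1/2=11/20, d=(M2−M1)/(6·2)=-11/120, b=Δ1−h1·(2M1+M2)/6=-7/30
t_q=9/4 → seg 0, τ=9/4; S=1+-113/60·τ+0·τ²+11/180·τ³=-3253/1280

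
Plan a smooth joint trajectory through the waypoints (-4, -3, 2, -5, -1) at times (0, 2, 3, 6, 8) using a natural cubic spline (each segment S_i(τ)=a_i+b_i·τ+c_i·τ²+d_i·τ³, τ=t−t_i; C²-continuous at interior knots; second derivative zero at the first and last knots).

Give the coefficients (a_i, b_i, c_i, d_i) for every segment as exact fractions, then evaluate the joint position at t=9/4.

Δ: Δ0=1/2, Δ1=5, Δ2=-7/3, Δ3=2
row 1: diag=6, rhs=27; c'=1/6, d'=9/2
row 2: denom=8−1·1/6=47/6; d'=(-44−1·9/2)/(47/6)=-291/47
row 3: denom=10−3·18/47=416/47; d'=(26−3·-291/47)/(416/47)=2095/416
back: M3=2095/416
back: M2=-291/47−18/47·2095/416=-1689/208
back: M1=9/2−1/6·-1689/208=2435/416
M: M0=0, M1=2435/416, M2=-1689/208, M3=2095/416, M4=0
seg 0: a=-4, c=M0/2=0, d=(M1−M0)/(6·2)=2435/4992, b=Δ0−h0·(2M0+M1)/6=-1811/1248
seg 1: a=-3, c=M1/2=2435/832, d=(M2−M1)/(6·1)=-5813/2496, b=Δ1−h1·(2M1+M2)/6=2747/624
seg 2: a=2, c=M2/2=-1689/416, d=(M3−M2)/(6·3)=421/576, b=Δ2−h2·(2M2+M3)/6=8159/2496
seg 3: a=-5, c=M3/2=2095/832, d=(M4−M3)/(6·2)=-2095/4992, b=Δ3−h3·(2M3+M4)/6=-847/624
t_q=9/4 → seg 1, τ=1/4; S=-3+2747/624·τ+2435/832·τ²+-5813/2496·τ³=-93339/53248

  seg 0: a=-4 b=-1811/1248 c=0 d=2435/4992
  seg 1: a=-3 b=2747/624 c=2435/832 d=-5813/2496
  seg 2: a=2 b=8159/2496 c=-1689/416 d=421/576
  seg 3: a=-5 b=-847/624 c=2095/832 d=-2095/4992
S(9/4) = -93339/53248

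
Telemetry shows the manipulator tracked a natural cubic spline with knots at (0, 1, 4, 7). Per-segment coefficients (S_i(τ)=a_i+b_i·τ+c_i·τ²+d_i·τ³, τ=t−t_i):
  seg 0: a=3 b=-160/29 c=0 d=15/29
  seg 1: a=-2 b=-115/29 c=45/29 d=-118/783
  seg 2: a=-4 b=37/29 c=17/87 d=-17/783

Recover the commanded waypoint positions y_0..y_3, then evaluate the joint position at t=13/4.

y_0 = S_0(0) = a_0 = 3
y_1 = S_1(0) = a_1 = -2
y_2 = S_2(0) = a_2 = -4
y_3 = S_2(3) = 1
t_q=13/4 is in segment 1 (τ=9/4); S_1(τ)=-4439/928

y_0=3 y_1=-2 y_2=-4 y_3=1
S(13/4) = -4439/928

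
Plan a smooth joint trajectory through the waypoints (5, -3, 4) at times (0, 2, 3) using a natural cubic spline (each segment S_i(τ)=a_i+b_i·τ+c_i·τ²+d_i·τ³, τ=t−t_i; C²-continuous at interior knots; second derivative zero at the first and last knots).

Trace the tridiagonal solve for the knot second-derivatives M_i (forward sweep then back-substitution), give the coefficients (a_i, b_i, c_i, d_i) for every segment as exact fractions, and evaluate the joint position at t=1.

  seg 0: a=5 b=-23/3 c=0 d=11/12
  seg 1: a=-3 b=10/3 c=11/2 d=-11/6
S(1) = -7/4

Δ: Δ0=-4, Δ1=7
row 1: diag=6, rhs=66; c'=1/6, d'=11
back: M1=11
M: M0=0, M1=11, M2=0
seg 0: a=5, c=M0/2=0, d=(M1−M0)/(6·2)=11/12, b=Δ0−h0·(2M0+M1)/6=-23/3
seg 1: a=-3, c=M1/2=11/2, d=(M2−M1)/(6·1)=-11/6, b=Δ1−h1·(2M1+M2)/6=10/3
t_q=1 → seg 0, τ=1; S=5+-23/3·τ+0·τ²+11/12·τ³=-7/4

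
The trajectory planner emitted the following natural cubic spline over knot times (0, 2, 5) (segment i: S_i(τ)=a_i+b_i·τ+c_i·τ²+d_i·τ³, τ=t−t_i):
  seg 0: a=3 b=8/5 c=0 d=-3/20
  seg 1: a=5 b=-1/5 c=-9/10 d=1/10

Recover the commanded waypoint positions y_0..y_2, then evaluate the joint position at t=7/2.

y_0 = S_0(0) = a_0 = 3
y_1 = S_1(0) = a_1 = 5
y_2 = S_1(3) = -1
t_q=7/2 is in segment 1 (τ=3/2); S_1(τ)=241/80

y_0=3 y_1=5 y_2=-1
S(7/2) = 241/80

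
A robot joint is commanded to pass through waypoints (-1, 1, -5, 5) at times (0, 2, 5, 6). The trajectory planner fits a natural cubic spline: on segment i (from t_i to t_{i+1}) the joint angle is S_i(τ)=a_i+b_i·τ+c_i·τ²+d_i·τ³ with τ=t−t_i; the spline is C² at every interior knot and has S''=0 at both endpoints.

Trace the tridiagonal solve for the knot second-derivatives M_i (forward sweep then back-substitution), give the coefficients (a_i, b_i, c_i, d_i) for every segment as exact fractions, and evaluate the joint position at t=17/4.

  seg 0: a=-1 b=191/71 c=0 d=-30/71
  seg 1: a=1 b=-169/71 c=-180/71 d=63/71
  seg 2: a=-5 b=452/71 c=387/71 d=-129/71
S(17/4) = -32185/4544

Δ: Δ0=1, Δ1=-2, Δ2=10
row 1: diag=10, rhs=-18; c'=3/10, d'=-9/5
row 2: denom=8−3·3/10=71/10; d'=(72−3·-9/5)/(71/10)=774/71
back: M2=774/71
back: M1=-9/5−3/10·774/71=-360/71
M: M0=0, M1=-360/71, M2=774/71, M3=0
seg 0: a=-1, c=M0/2=0, d=(M1−M0)/(6·2)=-30/71, b=Δ0−h0·(2M0+M1)/6=191/71
seg 1: a=1, c=M1/2=-180/71, d=(M2−M1)/(6·3)=63/71, b=Δ1−h1·(2M1+M2)/6=-169/71
seg 2: a=-5, c=M2/2=387/71, d=(M3−M2)/(6·1)=-129/71, b=Δ2−h2·(2M2+M3)/6=452/71
t_q=17/4 → seg 1, τ=9/4; S=1+-169/71·τ+-180/71·τ²+63/71·τ³=-32185/4544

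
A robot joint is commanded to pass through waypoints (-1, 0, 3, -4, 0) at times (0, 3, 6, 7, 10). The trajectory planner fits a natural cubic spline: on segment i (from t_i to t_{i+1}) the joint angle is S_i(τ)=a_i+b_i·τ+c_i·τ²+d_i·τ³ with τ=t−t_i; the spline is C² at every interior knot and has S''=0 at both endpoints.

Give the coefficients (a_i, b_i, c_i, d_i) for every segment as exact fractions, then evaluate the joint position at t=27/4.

  seg 0: a=-1 b=-61/76 c=0 d=259/2052
  seg 1: a=0 b=99/38 c=259/228 d=-127/228
  seg 2: a=3 b=-427/76 c=-221/57 d=569/228
  seg 3: a=-4 b=-671/114 c=823/228 d=-823/2052
S(27/4) = -11391/4864

Δ: Δ0=1/3, Δ1=1, Δ2=-7, Δ3=4/3
row 1: diag=12, rhs=4; c'=1/4, d'=1/3
row 2: denom=8−3·1/4=29/4; d'=(-48−3·1/3)/(29/4)=-196/29
row 3: denom=8−1·4/29=228/29; d'=(50−1·-196/29)/(228/29)=823/114
back: M3=823/114
back: M2=-196/29−4/29·823/114=-442/57
back: M1=1/3−1/4·-442/57=259/114
M: M0=0, M1=259/114, M2=-442/57, M3=823/114, M4=0
seg 0: a=-1, c=M0/2=0, d=(M1−M0)/(6·3)=259/2052, b=Δ0−h0·(2M0+M1)/6=-61/76
seg 1: a=0, c=M1/2=259/228, d=(M2−M1)/(6·3)=-127/228, b=Δ1−h1·(2M1+M2)/6=99/38
seg 2: a=3, c=M2/2=-221/57, d=(M3−M2)/(6·1)=569/228, b=Δ2−h2·(2M2+M3)/6=-427/76
seg 3: a=-4, c=M3/2=823/228, d=(M4−M3)/(6·3)=-823/2052, b=Δ3−h3·(2M3+M4)/6=-671/114
t_q=27/4 → seg 2, τ=3/4; S=3+-427/76·τ+-221/57·τ²+569/228·τ³=-11391/4864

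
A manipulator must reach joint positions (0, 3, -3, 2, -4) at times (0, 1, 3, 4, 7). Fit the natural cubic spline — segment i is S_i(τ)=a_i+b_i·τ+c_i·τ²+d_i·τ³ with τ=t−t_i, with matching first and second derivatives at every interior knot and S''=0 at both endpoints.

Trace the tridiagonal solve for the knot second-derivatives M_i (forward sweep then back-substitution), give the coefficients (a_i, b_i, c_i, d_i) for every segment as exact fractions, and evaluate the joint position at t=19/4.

Δ: Δ0=3, Δ1=-3, Δ2=5, Δ3=-2
row 1: diag=6, rhs=-36; c'=1/3, d'=-6
row 2: denom=6−2·1/3=16/3; d'=(48−2·-6)/(16/3)=45/4
row 3: denom=8−1·3/16=125/16; d'=(-42−1·45/4)/(125/16)=-852/125
back: M3=-852/125
back: M2=45/4−3/16·-852/125=1566/125
back: M1=-6−1/3·1566/125=-1272/125
M: M0=0, M1=-1272/125, M2=1566/125, M3=-852/125, M4=0
seg 0: a=0, c=M0/2=0, d=(M1−M0)/(6·1)=-212/125, b=Δ0−h0·(2M0+M1)/6=587/125
seg 1: a=3, c=M1/2=-636/125, d=(M2−M1)/(6·2)=473/250, b=Δ1−h1·(2M1+M2)/6=-49/125
seg 2: a=-3, c=M2/2=783/125, d=(M3−M2)/(6·1)=-403/125, b=Δ2−h2·(2M2+M3)/6=49/25
seg 3: a=2, c=M3/2=-426/125, d=(M4−M3)/(6·3)=142/375, b=Δ3−h3·(2M3+M4)/6=602/125
t_q=19/4 → seg 3, τ=3/4; S=2+602/125·τ+-426/125·τ²+142/375·τ³=15419/4000

  seg 0: a=0 b=587/125 c=0 d=-212/125
  seg 1: a=3 b=-49/125 c=-636/125 d=473/250
  seg 2: a=-3 b=49/25 c=783/125 d=-403/125
  seg 3: a=2 b=602/125 c=-426/125 d=142/375
S(19/4) = 15419/4000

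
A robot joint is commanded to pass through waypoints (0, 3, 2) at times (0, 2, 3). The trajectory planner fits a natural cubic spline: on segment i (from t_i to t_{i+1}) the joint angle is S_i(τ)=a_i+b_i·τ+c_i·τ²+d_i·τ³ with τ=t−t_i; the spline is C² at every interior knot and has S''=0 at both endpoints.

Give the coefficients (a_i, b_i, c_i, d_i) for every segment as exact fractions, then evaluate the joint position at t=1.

Δ: Δ0=3/2, Δ1=-1
row 1: diag=6, rhs=-15; c'=1/6, d'=-5/2
back: M1=-5/2
M: M0=0, M1=-5/2, M2=0
seg 0: a=0, c=M0/2=0, d=(M1−M0)/(6·2)=-5/24, b=Δ0−h0·(2M0+M1)/6=7/3
seg 1: a=3, c=M1/2=-5/4, d=(M2−M1)/(6·1)=5/12, b=Δ1−h1·(2M1+M2)/6=-1/6
t_q=1 → seg 0, τ=1; S=0+7/3·τ+0·τ²+-5/24·τ³=17/8

  seg 0: a=0 b=7/3 c=0 d=-5/24
  seg 1: a=3 b=-1/6 c=-5/4 d=5/12
S(1) = 17/8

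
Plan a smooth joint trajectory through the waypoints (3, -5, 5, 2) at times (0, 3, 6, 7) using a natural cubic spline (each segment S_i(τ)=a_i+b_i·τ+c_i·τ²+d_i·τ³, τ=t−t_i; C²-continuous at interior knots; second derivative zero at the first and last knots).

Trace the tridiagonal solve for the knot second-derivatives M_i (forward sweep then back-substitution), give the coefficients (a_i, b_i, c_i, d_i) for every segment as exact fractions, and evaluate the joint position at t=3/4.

Δ: Δ0=-8/3, Δ1=10/3, Δ2=-3
row 1: diag=12, rhs=36; c'=1/4, d'=3
row 2: denom=8−3·1/4=29/4; d'=(-38−3·3)/(29/4)=-188/29
back: M2=-188/29
back: M1=3−1/4·-188/29=134/29
M: M0=0, M1=134/29, M2=-188/29, M3=0
seg 0: a=3, c=M0/2=0, d=(M1−M0)/(6·3)=67/261, b=Δ0−h0·(2M0+M1)/6=-433/87
seg 1: a=-5, c=M1/2=67/29, d=(M2−M1)/(6·3)=-161/261, b=Δ1−h1·(2M1+M2)/6=170/87
seg 2: a=5, c=M2/2=-94/29, d=(M3−M2)/(6·1)=94/87, b=Δ2−h2·(2M2+M3)/6=-73/87
t_q=3/4 → seg 0, τ=3/4; S=3+-433/87·τ+0·τ²+67/261·τ³=-1159/1856

  seg 0: a=3 b=-433/87 c=0 d=67/261
  seg 1: a=-5 b=170/87 c=67/29 d=-161/261
  seg 2: a=5 b=-73/87 c=-94/29 d=94/87
S(3/4) = -1159/1856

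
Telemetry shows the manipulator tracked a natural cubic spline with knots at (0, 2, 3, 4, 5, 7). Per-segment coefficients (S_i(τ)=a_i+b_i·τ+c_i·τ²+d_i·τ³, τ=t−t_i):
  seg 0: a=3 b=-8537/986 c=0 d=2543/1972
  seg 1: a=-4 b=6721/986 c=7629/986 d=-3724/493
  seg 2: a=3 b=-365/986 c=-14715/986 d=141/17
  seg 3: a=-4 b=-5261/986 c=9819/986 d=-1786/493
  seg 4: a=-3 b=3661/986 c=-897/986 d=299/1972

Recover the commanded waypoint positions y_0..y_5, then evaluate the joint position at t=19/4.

y_0=3 y_1=-4 y_2=3 y_3=-4 y_4=-3 y_5=2
S(19/4) = -7747/1972

y_0 = S_0(0) = a_0 = 3
y_1 = S_1(0) = a_1 = -4
y_2 = S_2(0) = a_2 = 3
y_3 = S_3(0) = a_3 = -4
y_4 = S_4(0) = a_4 = -3
y_5 = S_4(2) = 2
t_q=19/4 is in segment 3 (τ=3/4); S_3(τ)=-7747/1972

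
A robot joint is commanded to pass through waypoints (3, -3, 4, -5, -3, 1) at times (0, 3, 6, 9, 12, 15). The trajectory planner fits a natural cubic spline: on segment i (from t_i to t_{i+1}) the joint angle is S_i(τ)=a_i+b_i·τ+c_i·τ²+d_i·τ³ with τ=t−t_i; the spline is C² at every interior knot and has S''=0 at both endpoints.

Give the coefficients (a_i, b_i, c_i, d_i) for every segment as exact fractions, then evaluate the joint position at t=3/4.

Δ: Δ0=-2, Δ1=7/3, Δ2=-3, Δ3=2/3, Δ4=4/3
row 1: diag=12, rhs=26; c'=1/4, d'=13/6
row 2: denom=12−3·1/4=45/4; d'=(-32−3·13/6)/(45/4)=-154/45
row 3: denom=12−3·4/15=56/5; d'=(22−3·-154/45)/(56/5)=121/42
row 4: denom=12−3·15/56=627/56; d'=(4−3·121/42)/(627/56)=-260/627
back: M4=-260/627
back: M3=121/42−15/56·-260/627=1876/627
back: M2=-154/45−4/15·1876/627=-882/209
back: M1=13/6−1/4·-882/209=2020/627
M: M0=0, M1=2020/627, M2=-882/209, M3=1876/627, M4=-260/627, M5=0
seg 0: a=3, c=M0/2=0, d=(M1−M0)/(6·3)=1010/5643, b=Δ0−h0·(2M0+M1)/6=-2264/627
seg 1: a=-3, c=M1/2=1010/627, d=(M2−M1)/(6·3)=-2333/5643, b=Δ1−h1·(2M1+M2)/6=766/627
seg 2: a=4, c=M2/2=-441/209, d=(M3−M2)/(6·3)=119/297, b=Δ2−h2·(2M2+M3)/6=-173/627
seg 3: a=-5, c=M3/2=938/627, d=(M4−M3)/(6·3)=-356/1881, b=Δ3−h3·(2M3+M4)/6=-1328/627
seg 4: a=-3, c=M4/2=-130/627, d=(M5−M4)/(6·3)=130/5643, b=Δ4−h4·(2M4+M5)/6=1096/627
t_q=3/4 → seg 0, τ=3/4; S=3+-2264/627·τ+0·τ²+1010/5643·τ³=2457/6688

  seg 0: a=3 b=-2264/627 c=0 d=1010/5643
  seg 1: a=-3 b=766/627 c=1010/627 d=-2333/5643
  seg 2: a=4 b=-173/627 c=-441/209 d=119/297
  seg 3: a=-5 b=-1328/627 c=938/627 d=-356/1881
  seg 4: a=-3 b=1096/627 c=-130/627 d=130/5643
S(3/4) = 2457/6688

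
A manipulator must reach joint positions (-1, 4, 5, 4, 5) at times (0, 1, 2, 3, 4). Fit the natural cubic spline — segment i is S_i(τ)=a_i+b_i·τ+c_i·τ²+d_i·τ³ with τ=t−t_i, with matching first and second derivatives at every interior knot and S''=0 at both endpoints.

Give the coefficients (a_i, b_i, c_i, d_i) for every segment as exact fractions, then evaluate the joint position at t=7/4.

Δ: Δ0=5, Δ1=1, Δ2=-1, Δ3=1
row 1: diag=4, rhs=-24; c'=1/4, d'=-6
row 2: denom=4−1·1/4=15/4; d'=(-12−1·-6)/(15/4)=-8/5
row 3: denom=4−1·4/15=56/15; d'=(12−1·-8/5)/(56/15)=51/14
back: M3=51/14
back: M2=-8/5−4/15·51/14=-18/7
back: M1=-6−1/4·-18/7=-75/14
M: M0=0, M1=-75/14, M2=-18/7, M3=51/14, M4=0
seg 0: a=-1, c=M0/2=0, d=(M1−M0)/(6·1)=-25/28, b=Δ0−h0·(2M0+M1)/6=165/28
seg 1: a=4, c=M1/2=-75/28, d=(M2−M1)/(6·1)=13/28, b=Δ1−h1·(2M1+M2)/6=45/14
seg 2: a=5, c=M2/2=-9/7, d=(M3−M2)/(6·1)=29/28, b=Δ2−h2·(2M2+M3)/6=-3/4
seg 3: a=4, c=M3/2=51/28, d=(M4−M3)/(6·1)=-17/28, b=Δ3−h3·(2M3+M4)/6=-3/14
t_q=7/4 → seg 1, τ=3/4; S=4+45/14·τ+-75/28·τ²+13/28·τ³=9139/1792

  seg 0: a=-1 b=165/28 c=0 d=-25/28
  seg 1: a=4 b=45/14 c=-75/28 d=13/28
  seg 2: a=5 b=-3/4 c=-9/7 d=29/28
  seg 3: a=4 b=-3/14 c=51/28 d=-17/28
S(7/4) = 9139/1792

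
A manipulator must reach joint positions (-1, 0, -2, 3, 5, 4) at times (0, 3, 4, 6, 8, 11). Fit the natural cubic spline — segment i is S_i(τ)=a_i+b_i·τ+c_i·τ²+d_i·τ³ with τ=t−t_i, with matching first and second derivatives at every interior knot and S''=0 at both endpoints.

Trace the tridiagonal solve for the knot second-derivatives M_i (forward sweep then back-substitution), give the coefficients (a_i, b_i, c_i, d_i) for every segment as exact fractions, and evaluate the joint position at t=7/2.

Δ: Δ0=1/3, Δ1=-2, Δ2=5/2, Δ3=1, Δ4=-1/3
row 1: diag=8, rhs=-14; c'=1/8, d'=-7/4
row 2: denom=6−1·1/8=47/8; d'=(27−1·-7/4)/(47/8)=230/47
row 3: denom=8−2·16/47=344/47; d'=(-9−2·230/47)/(344/47)=-883/344
row 4: denom=10−2·47/172=813/86; d'=(-8−2·-883/344)/(813/86)=-493/1626
back: M4=-493/1626
back: M3=-883/344−47/172·-493/1626=-4039/1626
back: M2=230/47−16/47·-4039/1626=4666/813
back: M1=-7/4−1/8·4666/813=-2006/813
M: M0=0, M1=-2006/813, M2=4666/813, M3=-4039/1626, M4=-493/1626, M5=0
seg 0: a=-1, c=M0/2=0, d=(M1−M0)/(6·3)=-1003/7317, b=Δ0−h0·(2M0+M1)/6=1274/813
seg 1: a=0, c=M1/2=-1003/813, d=(M2−M1)/(6·1)=1112/813, b=Δ1−h1·(2M1+M2)/6=-1735/813
seg 2: a=-2, c=M2/2=2333/813, d=(M3−M2)/(6·2)=-4457/6504, b=Δ2−h2·(2M2+M3)/6=-135/271
seg 3: a=3, c=M3/2=-4039/3252, d=(M4−M3)/(6·2)=197/1084, b=Δ3−h3·(2M3+M4)/6=4483/1626
seg 4: a=5, c=M4/2=-493/3252, d=(M5−M4)/(6·3)=493/29268, b=Δ4−h4·(2M4+M5)/6=-49/1626
t_q=7/2 → seg 1, τ=1/2; S=0+-1735/813·τ+-1003/813·τ²+1112/813·τ³=-3917/3252

  seg 0: a=-1 b=1274/813 c=0 d=-1003/7317
  seg 1: a=0 b=-1735/813 c=-1003/813 d=1112/813
  seg 2: a=-2 b=-135/271 c=2333/813 d=-4457/6504
  seg 3: a=3 b=4483/1626 c=-4039/3252 d=197/1084
  seg 4: a=5 b=-49/1626 c=-493/3252 d=493/29268
S(7/2) = -3917/3252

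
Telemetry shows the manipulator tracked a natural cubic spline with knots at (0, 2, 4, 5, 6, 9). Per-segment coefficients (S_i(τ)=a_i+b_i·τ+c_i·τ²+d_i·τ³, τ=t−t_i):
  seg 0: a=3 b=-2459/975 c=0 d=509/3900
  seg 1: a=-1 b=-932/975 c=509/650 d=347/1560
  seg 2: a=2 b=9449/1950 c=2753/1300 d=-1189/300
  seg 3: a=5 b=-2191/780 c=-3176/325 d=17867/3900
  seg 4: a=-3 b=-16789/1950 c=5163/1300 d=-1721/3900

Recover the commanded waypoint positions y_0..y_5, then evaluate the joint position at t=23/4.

y_0=3 y_1=-1 y_2=2 y_3=5 y_4=-3 y_5=-5
S(23/4) = -55821/83200

y_0 = S_0(0) = a_0 = 3
y_1 = S_1(0) = a_1 = -1
y_2 = S_2(0) = a_2 = 2
y_3 = S_3(0) = a_3 = 5
y_4 = S_4(0) = a_4 = -3
y_5 = S_4(3) = -5
t_q=23/4 is in segment 3 (τ=3/4); S_3(τ)=-55821/83200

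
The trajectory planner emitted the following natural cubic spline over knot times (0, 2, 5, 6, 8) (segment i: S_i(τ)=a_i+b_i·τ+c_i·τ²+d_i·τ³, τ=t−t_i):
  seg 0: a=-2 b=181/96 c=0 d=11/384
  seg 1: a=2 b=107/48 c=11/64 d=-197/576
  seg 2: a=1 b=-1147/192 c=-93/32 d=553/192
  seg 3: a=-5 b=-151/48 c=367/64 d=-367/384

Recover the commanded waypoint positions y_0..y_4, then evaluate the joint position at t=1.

y_0 = S_0(0) = a_0 = -2
y_1 = S_1(0) = a_1 = 2
y_2 = S_2(0) = a_2 = 1
y_3 = S_3(0) = a_3 = -5
y_4 = S_3(2) = 4
t_q=1 is in segment 0 (τ=1); S_0(τ)=-11/128

y_0=-2 y_1=2 y_2=1 y_3=-5 y_4=4
S(1) = -11/128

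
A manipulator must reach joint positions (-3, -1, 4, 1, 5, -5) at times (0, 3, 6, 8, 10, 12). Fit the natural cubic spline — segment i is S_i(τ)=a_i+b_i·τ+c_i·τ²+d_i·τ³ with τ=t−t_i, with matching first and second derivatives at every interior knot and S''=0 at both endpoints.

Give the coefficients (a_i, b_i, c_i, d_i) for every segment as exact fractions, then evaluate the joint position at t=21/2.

  seg 0: a=-3 b=7/3138 c=0 d=695/9414
  seg 1: a=-1 b=3131/1569 c=695/1046 d=-2429/9414
  seg 2: a=4 b=-3089/3138 c=-867/523 d=4393/6276
  seg 3: a=1 b=2461/3138 c=2659/1046 d=-12139/12552
  seg 4: a=5 b=-1024/1569 c=-6821/2092 d=6821/12552
S(21/2) = 131427/33472

Δ: Δ0=2/3, Δ1=5/3, Δ2=-3/2, Δ3=2, Δ4=-5
row 1: diag=12, rhs=6; c'=1/4, d'=1/2
row 2: denom=10−3·1/4=37/4; d'=(-19−3·1/2)/(37/4)=-82/37
row 3: denom=8−2·8/37=280/37; d'=(21−2·-82/37)/(280/37)=941/280
row 4: denom=8−2·37/140=523/70; d'=(-42−2·941/280)/(523/70)=-6821/1046
back: M4=-6821/1046
back: M3=941/280−37/140·-6821/1046=2659/523
back: M2=-82/37−8/37·2659/523=-1734/523
back: M1=1/2−1/4·-1734/523=695/523
M: M0=0, M1=695/523, M2=-1734/523, M3=2659/523, M4=-6821/1046, M5=0
seg 0: a=-3, c=M0/2=0, d=(M1−M0)/(6·3)=695/9414, b=Δ0−h0·(2M0+M1)/6=7/3138
seg 1: a=-1, c=M1/2=695/1046, d=(M2−M1)/(6·3)=-2429/9414, b=Δ1−h1·(2M1+M2)/6=3131/1569
seg 2: a=4, c=M2/2=-867/523, d=(M3−M2)/(6·2)=4393/6276, b=Δ2−h2·(2M2+M3)/6=-3089/3138
seg 3: a=1, c=M3/2=2659/1046, d=(M4−M3)/(6·2)=-12139/12552, b=Δ3−h3·(2M3+M4)/6=2461/3138
seg 4: a=5, c=M4/2=-6821/2092, d=(M5−M4)/(6·2)=6821/12552, b=Δ4−h4·(2M4+M5)/6=-1024/1569
t_q=21/2 → seg 4, τ=1/2; S=5+-1024/1569·τ+-6821/2092·τ²+6821/12552·τ³=131427/33472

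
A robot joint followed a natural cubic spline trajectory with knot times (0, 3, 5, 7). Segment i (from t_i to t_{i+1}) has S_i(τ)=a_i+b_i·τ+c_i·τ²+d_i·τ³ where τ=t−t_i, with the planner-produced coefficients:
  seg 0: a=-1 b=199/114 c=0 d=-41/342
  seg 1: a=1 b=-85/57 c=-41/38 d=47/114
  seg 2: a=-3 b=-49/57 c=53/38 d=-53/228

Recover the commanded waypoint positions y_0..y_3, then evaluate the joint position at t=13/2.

y_0 = S_0(0) = a_0 = -1
y_1 = S_1(0) = a_1 = 1
y_2 = S_2(0) = a_2 = -3
y_3 = S_2(2) = -1
t_q=13/2 is in segment 2 (τ=3/2); S_2(τ)=-1177/608

y_0=-1 y_1=1 y_2=-3 y_3=-1
S(13/2) = -1177/608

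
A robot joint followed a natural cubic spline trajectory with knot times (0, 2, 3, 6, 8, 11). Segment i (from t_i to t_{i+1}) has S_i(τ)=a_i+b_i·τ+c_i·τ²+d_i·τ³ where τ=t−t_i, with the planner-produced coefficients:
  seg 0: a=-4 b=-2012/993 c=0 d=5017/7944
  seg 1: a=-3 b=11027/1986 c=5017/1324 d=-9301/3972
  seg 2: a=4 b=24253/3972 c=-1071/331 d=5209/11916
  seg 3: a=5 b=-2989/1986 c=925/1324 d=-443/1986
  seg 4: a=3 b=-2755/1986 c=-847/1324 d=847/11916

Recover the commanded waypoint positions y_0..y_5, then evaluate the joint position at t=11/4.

y_0 = S_0(0) = a_0 = -4
y_1 = S_1(0) = a_1 = -3
y_2 = S_2(0) = a_2 = 4
y_3 = S_3(0) = a_3 = 5
y_4 = S_4(0) = a_4 = 3
y_5 = S_4(3) = -5
t_q=11/4 is in segment 1 (τ=3/4); S_1(τ)=195559/84736

y_0=-4 y_1=-3 y_2=4 y_3=5 y_4=3 y_5=-5
S(11/4) = 195559/84736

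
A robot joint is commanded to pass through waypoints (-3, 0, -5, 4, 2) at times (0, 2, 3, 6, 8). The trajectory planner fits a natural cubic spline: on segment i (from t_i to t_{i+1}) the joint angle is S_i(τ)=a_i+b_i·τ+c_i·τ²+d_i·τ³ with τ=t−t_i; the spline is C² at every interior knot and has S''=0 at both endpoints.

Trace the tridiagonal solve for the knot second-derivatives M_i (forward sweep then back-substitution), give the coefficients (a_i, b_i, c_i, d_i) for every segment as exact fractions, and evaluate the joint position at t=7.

Δ: Δ0=3/2, Δ1=-5, Δ2=3, Δ3=-1
row 1: diag=6, rhs=-39; c'=1/6, d'=-13/2
row 2: denom=8−1·1/6=47/6; d'=(48−1·-13/2)/(47/6)=327/47
row 3: denom=10−3·18/47=416/47; d'=(-24−3·327/47)/(416/47)=-2109/416
back: M3=-2109/416
back: M2=327/47−18/47·-2109/416=1851/208
back: M1=-13/2−1/6·1851/208=-3321/416
M: M0=0, M1=-3321/416, M2=1851/208, M3=-2109/416, M4=0
seg 0: a=-3, c=M0/2=0, d=(M1−M0)/(6·2)=-1107/1664, b=Δ0−h0·(2M0+M1)/6=1731/416
seg 1: a=0, c=M1/2=-3321/832, d=(M2−M1)/(6·1)=2341/832, b=Δ1−h1·(2M1+M2)/6=-795/208
seg 2: a=-5, c=M2/2=1851/416, d=(M3−M2)/(6·3)=-149/192, b=Δ2−h2·(2M2+M3)/6=-2799/832
seg 3: a=4, c=M3/2=-2109/832, d=(M4−M3)/(6·2)=703/1664, b=Δ3−h3·(2M3+M4)/6=495/208
t_q=7 → seg 3, τ=1; S=4+495/208·τ+-2109/832·τ²+703/1664·τ³=7101/1664

  seg 0: a=-3 b=1731/416 c=0 d=-1107/1664
  seg 1: a=0 b=-795/208 c=-3321/832 d=2341/832
  seg 2: a=-5 b=-2799/832 c=1851/416 d=-149/192
  seg 3: a=4 b=495/208 c=-2109/832 d=703/1664
S(7) = 7101/1664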